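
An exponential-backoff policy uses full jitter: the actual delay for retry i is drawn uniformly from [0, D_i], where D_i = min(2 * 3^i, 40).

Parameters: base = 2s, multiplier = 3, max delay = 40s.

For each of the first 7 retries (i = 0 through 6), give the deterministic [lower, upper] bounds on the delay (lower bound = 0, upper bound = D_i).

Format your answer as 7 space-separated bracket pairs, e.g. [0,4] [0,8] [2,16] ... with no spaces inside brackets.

Computing bounds per retry:
  i=0: D_i=min(2*3^0,40)=2, bounds=[0,2]
  i=1: D_i=min(2*3^1,40)=6, bounds=[0,6]
  i=2: D_i=min(2*3^2,40)=18, bounds=[0,18]
  i=3: D_i=min(2*3^3,40)=40, bounds=[0,40]
  i=4: D_i=min(2*3^4,40)=40, bounds=[0,40]
  i=5: D_i=min(2*3^5,40)=40, bounds=[0,40]
  i=6: D_i=min(2*3^6,40)=40, bounds=[0,40]

Answer: [0,2] [0,6] [0,18] [0,40] [0,40] [0,40] [0,40]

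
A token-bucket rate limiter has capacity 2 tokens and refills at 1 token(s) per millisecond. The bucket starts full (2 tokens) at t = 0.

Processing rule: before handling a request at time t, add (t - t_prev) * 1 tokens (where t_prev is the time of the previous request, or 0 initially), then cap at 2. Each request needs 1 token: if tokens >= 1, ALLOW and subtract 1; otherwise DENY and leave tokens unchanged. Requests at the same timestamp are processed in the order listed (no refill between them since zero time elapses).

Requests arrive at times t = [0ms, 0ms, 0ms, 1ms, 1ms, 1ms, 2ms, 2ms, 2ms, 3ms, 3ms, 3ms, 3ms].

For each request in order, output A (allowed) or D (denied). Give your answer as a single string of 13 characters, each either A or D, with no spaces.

Simulating step by step:
  req#1 t=0ms: ALLOW
  req#2 t=0ms: ALLOW
  req#3 t=0ms: DENY
  req#4 t=1ms: ALLOW
  req#5 t=1ms: DENY
  req#6 t=1ms: DENY
  req#7 t=2ms: ALLOW
  req#8 t=2ms: DENY
  req#9 t=2ms: DENY
  req#10 t=3ms: ALLOW
  req#11 t=3ms: DENY
  req#12 t=3ms: DENY
  req#13 t=3ms: DENY

Answer: AADADDADDADDD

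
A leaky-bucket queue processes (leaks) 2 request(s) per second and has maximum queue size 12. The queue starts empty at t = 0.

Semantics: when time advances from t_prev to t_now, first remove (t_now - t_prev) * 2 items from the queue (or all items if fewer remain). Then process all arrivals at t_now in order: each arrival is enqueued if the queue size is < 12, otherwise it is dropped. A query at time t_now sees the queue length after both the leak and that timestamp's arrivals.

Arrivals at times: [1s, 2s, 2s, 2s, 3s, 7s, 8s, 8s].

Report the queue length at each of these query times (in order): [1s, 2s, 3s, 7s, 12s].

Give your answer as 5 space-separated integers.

Queue lengths at query times:
  query t=1s: backlog = 1
  query t=2s: backlog = 3
  query t=3s: backlog = 2
  query t=7s: backlog = 1
  query t=12s: backlog = 0

Answer: 1 3 2 1 0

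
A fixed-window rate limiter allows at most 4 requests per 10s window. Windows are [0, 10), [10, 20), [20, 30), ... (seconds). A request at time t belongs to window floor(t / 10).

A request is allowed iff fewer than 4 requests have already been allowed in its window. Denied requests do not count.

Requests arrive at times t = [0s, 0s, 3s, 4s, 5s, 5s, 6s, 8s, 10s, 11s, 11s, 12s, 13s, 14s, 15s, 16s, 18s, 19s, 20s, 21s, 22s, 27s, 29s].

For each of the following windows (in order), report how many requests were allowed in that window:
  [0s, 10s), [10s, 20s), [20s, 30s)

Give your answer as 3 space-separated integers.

Answer: 4 4 4

Derivation:
Processing requests:
  req#1 t=0s (window 0): ALLOW
  req#2 t=0s (window 0): ALLOW
  req#3 t=3s (window 0): ALLOW
  req#4 t=4s (window 0): ALLOW
  req#5 t=5s (window 0): DENY
  req#6 t=5s (window 0): DENY
  req#7 t=6s (window 0): DENY
  req#8 t=8s (window 0): DENY
  req#9 t=10s (window 1): ALLOW
  req#10 t=11s (window 1): ALLOW
  req#11 t=11s (window 1): ALLOW
  req#12 t=12s (window 1): ALLOW
  req#13 t=13s (window 1): DENY
  req#14 t=14s (window 1): DENY
  req#15 t=15s (window 1): DENY
  req#16 t=16s (window 1): DENY
  req#17 t=18s (window 1): DENY
  req#18 t=19s (window 1): DENY
  req#19 t=20s (window 2): ALLOW
  req#20 t=21s (window 2): ALLOW
  req#21 t=22s (window 2): ALLOW
  req#22 t=27s (window 2): ALLOW
  req#23 t=29s (window 2): DENY

Allowed counts by window: 4 4 4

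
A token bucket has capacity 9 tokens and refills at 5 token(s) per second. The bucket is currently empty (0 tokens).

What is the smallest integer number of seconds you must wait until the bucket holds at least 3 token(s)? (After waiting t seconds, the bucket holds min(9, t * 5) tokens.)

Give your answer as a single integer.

Answer: 1

Derivation:
Need t * 5 >= 3, so t >= 3/5.
Smallest integer t = ceil(3/5) = 1.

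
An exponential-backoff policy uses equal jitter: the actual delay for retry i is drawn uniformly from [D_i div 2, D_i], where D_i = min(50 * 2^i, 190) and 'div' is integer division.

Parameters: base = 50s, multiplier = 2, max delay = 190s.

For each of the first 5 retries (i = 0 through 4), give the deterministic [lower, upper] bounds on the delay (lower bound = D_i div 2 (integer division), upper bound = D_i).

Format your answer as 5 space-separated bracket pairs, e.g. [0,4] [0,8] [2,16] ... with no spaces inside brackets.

Answer: [25,50] [50,100] [95,190] [95,190] [95,190]

Derivation:
Computing bounds per retry:
  i=0: D_i=min(50*2^0,190)=50, bounds=[25,50]
  i=1: D_i=min(50*2^1,190)=100, bounds=[50,100]
  i=2: D_i=min(50*2^2,190)=190, bounds=[95,190]
  i=3: D_i=min(50*2^3,190)=190, bounds=[95,190]
  i=4: D_i=min(50*2^4,190)=190, bounds=[95,190]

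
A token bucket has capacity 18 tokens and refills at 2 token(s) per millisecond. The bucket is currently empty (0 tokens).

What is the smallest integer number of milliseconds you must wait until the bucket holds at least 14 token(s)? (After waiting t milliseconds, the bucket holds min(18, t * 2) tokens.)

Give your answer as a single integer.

Answer: 7

Derivation:
Need t * 2 >= 14, so t >= 14/2.
Smallest integer t = ceil(14/2) = 7.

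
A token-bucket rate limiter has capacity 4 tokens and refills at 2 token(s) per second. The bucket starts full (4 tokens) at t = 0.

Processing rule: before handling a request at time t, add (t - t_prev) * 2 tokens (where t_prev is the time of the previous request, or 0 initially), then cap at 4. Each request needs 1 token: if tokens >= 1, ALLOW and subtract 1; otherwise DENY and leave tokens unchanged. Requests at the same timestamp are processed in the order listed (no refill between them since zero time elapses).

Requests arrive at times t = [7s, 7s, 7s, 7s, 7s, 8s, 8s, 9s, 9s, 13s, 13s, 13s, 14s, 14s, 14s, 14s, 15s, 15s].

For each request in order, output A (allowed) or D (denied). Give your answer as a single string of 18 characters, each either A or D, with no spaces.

Simulating step by step:
  req#1 t=7s: ALLOW
  req#2 t=7s: ALLOW
  req#3 t=7s: ALLOW
  req#4 t=7s: ALLOW
  req#5 t=7s: DENY
  req#6 t=8s: ALLOW
  req#7 t=8s: ALLOW
  req#8 t=9s: ALLOW
  req#9 t=9s: ALLOW
  req#10 t=13s: ALLOW
  req#11 t=13s: ALLOW
  req#12 t=13s: ALLOW
  req#13 t=14s: ALLOW
  req#14 t=14s: ALLOW
  req#15 t=14s: ALLOW
  req#16 t=14s: DENY
  req#17 t=15s: ALLOW
  req#18 t=15s: ALLOW

Answer: AAAADAAAAAAAAAADAA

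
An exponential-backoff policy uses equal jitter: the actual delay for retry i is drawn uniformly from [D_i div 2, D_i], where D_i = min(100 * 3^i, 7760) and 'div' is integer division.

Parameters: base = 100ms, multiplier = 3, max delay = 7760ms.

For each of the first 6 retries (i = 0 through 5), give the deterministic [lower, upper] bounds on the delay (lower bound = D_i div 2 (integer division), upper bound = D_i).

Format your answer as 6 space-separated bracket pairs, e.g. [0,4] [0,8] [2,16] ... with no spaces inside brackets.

Computing bounds per retry:
  i=0: D_i=min(100*3^0,7760)=100, bounds=[50,100]
  i=1: D_i=min(100*3^1,7760)=300, bounds=[150,300]
  i=2: D_i=min(100*3^2,7760)=900, bounds=[450,900]
  i=3: D_i=min(100*3^3,7760)=2700, bounds=[1350,2700]
  i=4: D_i=min(100*3^4,7760)=7760, bounds=[3880,7760]
  i=5: D_i=min(100*3^5,7760)=7760, bounds=[3880,7760]

Answer: [50,100] [150,300] [450,900] [1350,2700] [3880,7760] [3880,7760]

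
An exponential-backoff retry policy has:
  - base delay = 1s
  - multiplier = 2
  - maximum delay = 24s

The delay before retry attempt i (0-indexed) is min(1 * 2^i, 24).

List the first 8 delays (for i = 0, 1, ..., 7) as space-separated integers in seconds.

Answer: 1 2 4 8 16 24 24 24

Derivation:
Computing each delay:
  i=0: min(1*2^0, 24) = 1
  i=1: min(1*2^1, 24) = 2
  i=2: min(1*2^2, 24) = 4
  i=3: min(1*2^3, 24) = 8
  i=4: min(1*2^4, 24) = 16
  i=5: min(1*2^5, 24) = 24
  i=6: min(1*2^6, 24) = 24
  i=7: min(1*2^7, 24) = 24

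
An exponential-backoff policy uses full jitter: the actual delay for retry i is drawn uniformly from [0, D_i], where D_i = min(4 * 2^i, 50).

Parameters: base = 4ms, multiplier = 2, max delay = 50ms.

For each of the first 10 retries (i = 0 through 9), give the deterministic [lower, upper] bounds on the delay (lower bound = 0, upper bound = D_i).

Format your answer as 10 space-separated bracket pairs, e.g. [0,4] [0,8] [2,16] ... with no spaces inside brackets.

Answer: [0,4] [0,8] [0,16] [0,32] [0,50] [0,50] [0,50] [0,50] [0,50] [0,50]

Derivation:
Computing bounds per retry:
  i=0: D_i=min(4*2^0,50)=4, bounds=[0,4]
  i=1: D_i=min(4*2^1,50)=8, bounds=[0,8]
  i=2: D_i=min(4*2^2,50)=16, bounds=[0,16]
  i=3: D_i=min(4*2^3,50)=32, bounds=[0,32]
  i=4: D_i=min(4*2^4,50)=50, bounds=[0,50]
  i=5: D_i=min(4*2^5,50)=50, bounds=[0,50]
  i=6: D_i=min(4*2^6,50)=50, bounds=[0,50]
  i=7: D_i=min(4*2^7,50)=50, bounds=[0,50]
  i=8: D_i=min(4*2^8,50)=50, bounds=[0,50]
  i=9: D_i=min(4*2^9,50)=50, bounds=[0,50]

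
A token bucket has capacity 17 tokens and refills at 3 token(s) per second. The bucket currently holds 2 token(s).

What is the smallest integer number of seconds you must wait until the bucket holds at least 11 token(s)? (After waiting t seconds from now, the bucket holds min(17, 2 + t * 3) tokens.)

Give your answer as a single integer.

Answer: 3

Derivation:
Need 2 + t * 3 >= 11, so t >= 9/3.
Smallest integer t = ceil(9/3) = 3.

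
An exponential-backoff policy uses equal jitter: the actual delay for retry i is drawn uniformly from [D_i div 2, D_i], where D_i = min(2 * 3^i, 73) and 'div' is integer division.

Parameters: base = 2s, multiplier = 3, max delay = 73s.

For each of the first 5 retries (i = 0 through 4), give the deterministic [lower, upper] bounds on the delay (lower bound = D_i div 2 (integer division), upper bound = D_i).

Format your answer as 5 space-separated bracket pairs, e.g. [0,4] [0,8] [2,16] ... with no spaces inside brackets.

Answer: [1,2] [3,6] [9,18] [27,54] [36,73]

Derivation:
Computing bounds per retry:
  i=0: D_i=min(2*3^0,73)=2, bounds=[1,2]
  i=1: D_i=min(2*3^1,73)=6, bounds=[3,6]
  i=2: D_i=min(2*3^2,73)=18, bounds=[9,18]
  i=3: D_i=min(2*3^3,73)=54, bounds=[27,54]
  i=4: D_i=min(2*3^4,73)=73, bounds=[36,73]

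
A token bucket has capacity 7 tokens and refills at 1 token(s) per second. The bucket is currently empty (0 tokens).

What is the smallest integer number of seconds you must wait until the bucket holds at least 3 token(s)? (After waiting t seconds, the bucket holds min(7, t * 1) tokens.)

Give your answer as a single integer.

Answer: 3

Derivation:
Need t * 1 >= 3, so t >= 3/1.
Smallest integer t = ceil(3/1) = 3.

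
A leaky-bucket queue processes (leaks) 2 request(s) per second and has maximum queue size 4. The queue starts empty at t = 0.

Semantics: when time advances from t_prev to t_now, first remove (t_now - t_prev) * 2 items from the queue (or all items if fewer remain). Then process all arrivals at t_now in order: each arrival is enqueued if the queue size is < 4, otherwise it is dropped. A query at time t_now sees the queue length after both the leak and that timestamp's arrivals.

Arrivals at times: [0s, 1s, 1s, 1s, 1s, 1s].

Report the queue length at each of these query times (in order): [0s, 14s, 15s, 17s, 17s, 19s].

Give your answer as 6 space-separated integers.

Queue lengths at query times:
  query t=0s: backlog = 1
  query t=14s: backlog = 0
  query t=15s: backlog = 0
  query t=17s: backlog = 0
  query t=17s: backlog = 0
  query t=19s: backlog = 0

Answer: 1 0 0 0 0 0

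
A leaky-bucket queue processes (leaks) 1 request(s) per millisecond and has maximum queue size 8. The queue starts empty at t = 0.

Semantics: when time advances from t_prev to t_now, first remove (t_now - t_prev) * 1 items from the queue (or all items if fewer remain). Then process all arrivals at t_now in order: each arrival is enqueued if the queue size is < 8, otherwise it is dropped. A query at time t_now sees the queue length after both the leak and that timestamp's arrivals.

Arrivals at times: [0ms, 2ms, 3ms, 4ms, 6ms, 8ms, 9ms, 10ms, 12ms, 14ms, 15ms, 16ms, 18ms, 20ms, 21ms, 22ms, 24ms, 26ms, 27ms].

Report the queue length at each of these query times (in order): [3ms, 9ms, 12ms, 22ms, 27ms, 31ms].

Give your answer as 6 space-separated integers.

Answer: 1 1 1 1 1 0

Derivation:
Queue lengths at query times:
  query t=3ms: backlog = 1
  query t=9ms: backlog = 1
  query t=12ms: backlog = 1
  query t=22ms: backlog = 1
  query t=27ms: backlog = 1
  query t=31ms: backlog = 0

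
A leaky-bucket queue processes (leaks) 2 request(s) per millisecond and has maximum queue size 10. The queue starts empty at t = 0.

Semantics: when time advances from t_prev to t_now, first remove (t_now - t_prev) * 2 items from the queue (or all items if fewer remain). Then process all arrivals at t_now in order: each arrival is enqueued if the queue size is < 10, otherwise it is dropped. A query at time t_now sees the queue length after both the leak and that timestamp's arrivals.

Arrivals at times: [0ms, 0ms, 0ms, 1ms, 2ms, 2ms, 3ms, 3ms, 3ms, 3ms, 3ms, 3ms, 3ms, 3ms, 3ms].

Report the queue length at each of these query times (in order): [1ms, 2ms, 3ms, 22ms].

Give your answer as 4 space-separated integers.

Answer: 2 2 9 0

Derivation:
Queue lengths at query times:
  query t=1ms: backlog = 2
  query t=2ms: backlog = 2
  query t=3ms: backlog = 9
  query t=22ms: backlog = 0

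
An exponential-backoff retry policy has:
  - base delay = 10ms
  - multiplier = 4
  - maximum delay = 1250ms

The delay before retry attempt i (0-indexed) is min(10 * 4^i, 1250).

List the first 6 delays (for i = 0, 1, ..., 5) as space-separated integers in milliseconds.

Computing each delay:
  i=0: min(10*4^0, 1250) = 10
  i=1: min(10*4^1, 1250) = 40
  i=2: min(10*4^2, 1250) = 160
  i=3: min(10*4^3, 1250) = 640
  i=4: min(10*4^4, 1250) = 1250
  i=5: min(10*4^5, 1250) = 1250

Answer: 10 40 160 640 1250 1250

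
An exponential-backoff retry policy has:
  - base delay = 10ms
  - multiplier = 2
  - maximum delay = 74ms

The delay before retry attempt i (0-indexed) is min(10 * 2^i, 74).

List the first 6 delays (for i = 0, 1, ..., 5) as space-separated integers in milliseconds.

Computing each delay:
  i=0: min(10*2^0, 74) = 10
  i=1: min(10*2^1, 74) = 20
  i=2: min(10*2^2, 74) = 40
  i=3: min(10*2^3, 74) = 74
  i=4: min(10*2^4, 74) = 74
  i=5: min(10*2^5, 74) = 74

Answer: 10 20 40 74 74 74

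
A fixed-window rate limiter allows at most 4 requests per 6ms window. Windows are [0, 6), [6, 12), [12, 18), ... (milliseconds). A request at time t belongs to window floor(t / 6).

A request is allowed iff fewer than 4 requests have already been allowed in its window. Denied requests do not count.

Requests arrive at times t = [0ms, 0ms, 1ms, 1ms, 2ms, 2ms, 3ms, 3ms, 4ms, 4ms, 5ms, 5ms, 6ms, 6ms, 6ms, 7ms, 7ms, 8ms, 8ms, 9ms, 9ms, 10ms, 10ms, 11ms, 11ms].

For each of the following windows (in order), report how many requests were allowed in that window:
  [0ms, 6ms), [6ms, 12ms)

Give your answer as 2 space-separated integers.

Answer: 4 4

Derivation:
Processing requests:
  req#1 t=0ms (window 0): ALLOW
  req#2 t=0ms (window 0): ALLOW
  req#3 t=1ms (window 0): ALLOW
  req#4 t=1ms (window 0): ALLOW
  req#5 t=2ms (window 0): DENY
  req#6 t=2ms (window 0): DENY
  req#7 t=3ms (window 0): DENY
  req#8 t=3ms (window 0): DENY
  req#9 t=4ms (window 0): DENY
  req#10 t=4ms (window 0): DENY
  req#11 t=5ms (window 0): DENY
  req#12 t=5ms (window 0): DENY
  req#13 t=6ms (window 1): ALLOW
  req#14 t=6ms (window 1): ALLOW
  req#15 t=6ms (window 1): ALLOW
  req#16 t=7ms (window 1): ALLOW
  req#17 t=7ms (window 1): DENY
  req#18 t=8ms (window 1): DENY
  req#19 t=8ms (window 1): DENY
  req#20 t=9ms (window 1): DENY
  req#21 t=9ms (window 1): DENY
  req#22 t=10ms (window 1): DENY
  req#23 t=10ms (window 1): DENY
  req#24 t=11ms (window 1): DENY
  req#25 t=11ms (window 1): DENY

Allowed counts by window: 4 4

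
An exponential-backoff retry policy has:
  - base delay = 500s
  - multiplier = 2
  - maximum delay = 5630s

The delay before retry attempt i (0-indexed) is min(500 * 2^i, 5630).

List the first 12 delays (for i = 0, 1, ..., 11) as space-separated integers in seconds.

Computing each delay:
  i=0: min(500*2^0, 5630) = 500
  i=1: min(500*2^1, 5630) = 1000
  i=2: min(500*2^2, 5630) = 2000
  i=3: min(500*2^3, 5630) = 4000
  i=4: min(500*2^4, 5630) = 5630
  i=5: min(500*2^5, 5630) = 5630
  i=6: min(500*2^6, 5630) = 5630
  i=7: min(500*2^7, 5630) = 5630
  i=8: min(500*2^8, 5630) = 5630
  i=9: min(500*2^9, 5630) = 5630
  i=10: min(500*2^10, 5630) = 5630
  i=11: min(500*2^11, 5630) = 5630

Answer: 500 1000 2000 4000 5630 5630 5630 5630 5630 5630 5630 5630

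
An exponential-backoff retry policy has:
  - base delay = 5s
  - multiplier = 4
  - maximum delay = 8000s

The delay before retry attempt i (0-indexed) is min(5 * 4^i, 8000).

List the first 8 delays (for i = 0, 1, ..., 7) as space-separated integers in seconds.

Answer: 5 20 80 320 1280 5120 8000 8000

Derivation:
Computing each delay:
  i=0: min(5*4^0, 8000) = 5
  i=1: min(5*4^1, 8000) = 20
  i=2: min(5*4^2, 8000) = 80
  i=3: min(5*4^3, 8000) = 320
  i=4: min(5*4^4, 8000) = 1280
  i=5: min(5*4^5, 8000) = 5120
  i=6: min(5*4^6, 8000) = 8000
  i=7: min(5*4^7, 8000) = 8000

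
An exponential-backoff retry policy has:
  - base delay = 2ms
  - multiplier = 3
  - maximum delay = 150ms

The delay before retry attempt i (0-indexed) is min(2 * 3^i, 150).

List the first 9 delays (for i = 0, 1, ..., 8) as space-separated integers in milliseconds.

Answer: 2 6 18 54 150 150 150 150 150

Derivation:
Computing each delay:
  i=0: min(2*3^0, 150) = 2
  i=1: min(2*3^1, 150) = 6
  i=2: min(2*3^2, 150) = 18
  i=3: min(2*3^3, 150) = 54
  i=4: min(2*3^4, 150) = 150
  i=5: min(2*3^5, 150) = 150
  i=6: min(2*3^6, 150) = 150
  i=7: min(2*3^7, 150) = 150
  i=8: min(2*3^8, 150) = 150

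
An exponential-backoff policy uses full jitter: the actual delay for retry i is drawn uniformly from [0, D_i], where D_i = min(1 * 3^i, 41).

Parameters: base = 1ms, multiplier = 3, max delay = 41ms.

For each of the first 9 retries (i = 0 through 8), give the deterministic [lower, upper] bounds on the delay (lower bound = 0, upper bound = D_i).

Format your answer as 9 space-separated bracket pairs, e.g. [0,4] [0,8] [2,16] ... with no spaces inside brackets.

Answer: [0,1] [0,3] [0,9] [0,27] [0,41] [0,41] [0,41] [0,41] [0,41]

Derivation:
Computing bounds per retry:
  i=0: D_i=min(1*3^0,41)=1, bounds=[0,1]
  i=1: D_i=min(1*3^1,41)=3, bounds=[0,3]
  i=2: D_i=min(1*3^2,41)=9, bounds=[0,9]
  i=3: D_i=min(1*3^3,41)=27, bounds=[0,27]
  i=4: D_i=min(1*3^4,41)=41, bounds=[0,41]
  i=5: D_i=min(1*3^5,41)=41, bounds=[0,41]
  i=6: D_i=min(1*3^6,41)=41, bounds=[0,41]
  i=7: D_i=min(1*3^7,41)=41, bounds=[0,41]
  i=8: D_i=min(1*3^8,41)=41, bounds=[0,41]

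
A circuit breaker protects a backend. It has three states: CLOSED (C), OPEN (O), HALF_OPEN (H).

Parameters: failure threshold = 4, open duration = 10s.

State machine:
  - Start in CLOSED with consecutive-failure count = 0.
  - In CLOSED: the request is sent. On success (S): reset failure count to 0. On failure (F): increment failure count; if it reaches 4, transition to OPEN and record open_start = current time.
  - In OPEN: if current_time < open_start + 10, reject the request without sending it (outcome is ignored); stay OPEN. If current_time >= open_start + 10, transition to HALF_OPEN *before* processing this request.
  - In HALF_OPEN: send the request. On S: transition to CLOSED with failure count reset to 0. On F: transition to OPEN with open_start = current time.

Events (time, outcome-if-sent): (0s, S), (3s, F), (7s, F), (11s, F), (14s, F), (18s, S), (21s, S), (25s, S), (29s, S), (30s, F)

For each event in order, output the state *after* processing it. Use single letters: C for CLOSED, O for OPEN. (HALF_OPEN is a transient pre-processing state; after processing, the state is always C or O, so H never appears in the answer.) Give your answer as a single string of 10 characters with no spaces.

Answer: CCCCOOOCCC

Derivation:
State after each event:
  event#1 t=0s outcome=S: state=CLOSED
  event#2 t=3s outcome=F: state=CLOSED
  event#3 t=7s outcome=F: state=CLOSED
  event#4 t=11s outcome=F: state=CLOSED
  event#5 t=14s outcome=F: state=OPEN
  event#6 t=18s outcome=S: state=OPEN
  event#7 t=21s outcome=S: state=OPEN
  event#8 t=25s outcome=S: state=CLOSED
  event#9 t=29s outcome=S: state=CLOSED
  event#10 t=30s outcome=F: state=CLOSED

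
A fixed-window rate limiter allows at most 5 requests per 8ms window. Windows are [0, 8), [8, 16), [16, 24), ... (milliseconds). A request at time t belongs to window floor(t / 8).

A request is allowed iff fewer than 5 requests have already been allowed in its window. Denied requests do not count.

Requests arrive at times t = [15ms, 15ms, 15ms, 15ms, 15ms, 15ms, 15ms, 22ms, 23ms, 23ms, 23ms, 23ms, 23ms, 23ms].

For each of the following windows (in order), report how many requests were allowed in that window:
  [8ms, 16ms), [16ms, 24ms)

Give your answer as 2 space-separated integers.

Answer: 5 5

Derivation:
Processing requests:
  req#1 t=15ms (window 1): ALLOW
  req#2 t=15ms (window 1): ALLOW
  req#3 t=15ms (window 1): ALLOW
  req#4 t=15ms (window 1): ALLOW
  req#5 t=15ms (window 1): ALLOW
  req#6 t=15ms (window 1): DENY
  req#7 t=15ms (window 1): DENY
  req#8 t=22ms (window 2): ALLOW
  req#9 t=23ms (window 2): ALLOW
  req#10 t=23ms (window 2): ALLOW
  req#11 t=23ms (window 2): ALLOW
  req#12 t=23ms (window 2): ALLOW
  req#13 t=23ms (window 2): DENY
  req#14 t=23ms (window 2): DENY

Allowed counts by window: 5 5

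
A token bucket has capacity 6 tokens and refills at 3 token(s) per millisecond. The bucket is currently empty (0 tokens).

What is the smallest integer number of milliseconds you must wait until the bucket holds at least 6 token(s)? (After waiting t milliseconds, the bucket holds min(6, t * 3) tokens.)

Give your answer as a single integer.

Answer: 2

Derivation:
Need t * 3 >= 6, so t >= 6/3.
Smallest integer t = ceil(6/3) = 2.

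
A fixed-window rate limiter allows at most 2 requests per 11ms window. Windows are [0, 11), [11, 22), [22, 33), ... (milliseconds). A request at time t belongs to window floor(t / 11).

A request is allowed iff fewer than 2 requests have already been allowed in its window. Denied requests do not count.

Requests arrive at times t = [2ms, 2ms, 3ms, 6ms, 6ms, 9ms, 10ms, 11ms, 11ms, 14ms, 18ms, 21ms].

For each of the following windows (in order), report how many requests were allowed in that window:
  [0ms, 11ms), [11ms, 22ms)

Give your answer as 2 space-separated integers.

Answer: 2 2

Derivation:
Processing requests:
  req#1 t=2ms (window 0): ALLOW
  req#2 t=2ms (window 0): ALLOW
  req#3 t=3ms (window 0): DENY
  req#4 t=6ms (window 0): DENY
  req#5 t=6ms (window 0): DENY
  req#6 t=9ms (window 0): DENY
  req#7 t=10ms (window 0): DENY
  req#8 t=11ms (window 1): ALLOW
  req#9 t=11ms (window 1): ALLOW
  req#10 t=14ms (window 1): DENY
  req#11 t=18ms (window 1): DENY
  req#12 t=21ms (window 1): DENY

Allowed counts by window: 2 2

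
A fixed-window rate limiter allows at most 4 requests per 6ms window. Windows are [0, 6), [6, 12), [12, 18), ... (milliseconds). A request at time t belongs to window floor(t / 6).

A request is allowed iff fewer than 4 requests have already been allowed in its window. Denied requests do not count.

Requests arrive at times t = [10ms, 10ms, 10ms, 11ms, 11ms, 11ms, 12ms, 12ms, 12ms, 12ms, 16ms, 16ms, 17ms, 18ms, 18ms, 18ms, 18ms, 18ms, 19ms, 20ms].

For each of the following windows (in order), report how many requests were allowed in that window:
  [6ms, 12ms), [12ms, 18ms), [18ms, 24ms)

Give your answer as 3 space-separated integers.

Processing requests:
  req#1 t=10ms (window 1): ALLOW
  req#2 t=10ms (window 1): ALLOW
  req#3 t=10ms (window 1): ALLOW
  req#4 t=11ms (window 1): ALLOW
  req#5 t=11ms (window 1): DENY
  req#6 t=11ms (window 1): DENY
  req#7 t=12ms (window 2): ALLOW
  req#8 t=12ms (window 2): ALLOW
  req#9 t=12ms (window 2): ALLOW
  req#10 t=12ms (window 2): ALLOW
  req#11 t=16ms (window 2): DENY
  req#12 t=16ms (window 2): DENY
  req#13 t=17ms (window 2): DENY
  req#14 t=18ms (window 3): ALLOW
  req#15 t=18ms (window 3): ALLOW
  req#16 t=18ms (window 3): ALLOW
  req#17 t=18ms (window 3): ALLOW
  req#18 t=18ms (window 3): DENY
  req#19 t=19ms (window 3): DENY
  req#20 t=20ms (window 3): DENY

Allowed counts by window: 4 4 4

Answer: 4 4 4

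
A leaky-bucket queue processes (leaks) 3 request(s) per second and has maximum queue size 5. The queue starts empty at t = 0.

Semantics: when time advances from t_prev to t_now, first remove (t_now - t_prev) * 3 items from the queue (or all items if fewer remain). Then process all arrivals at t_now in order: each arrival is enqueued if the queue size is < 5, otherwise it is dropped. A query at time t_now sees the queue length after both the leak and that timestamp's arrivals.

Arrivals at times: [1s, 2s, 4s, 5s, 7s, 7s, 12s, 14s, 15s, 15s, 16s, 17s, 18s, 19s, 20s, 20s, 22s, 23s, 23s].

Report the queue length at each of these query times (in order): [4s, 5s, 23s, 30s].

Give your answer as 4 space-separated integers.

Answer: 1 1 2 0

Derivation:
Queue lengths at query times:
  query t=4s: backlog = 1
  query t=5s: backlog = 1
  query t=23s: backlog = 2
  query t=30s: backlog = 0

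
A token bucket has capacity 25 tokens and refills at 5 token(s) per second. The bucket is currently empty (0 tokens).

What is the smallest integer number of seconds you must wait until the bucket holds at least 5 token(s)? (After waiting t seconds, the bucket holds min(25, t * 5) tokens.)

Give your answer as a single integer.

Answer: 1

Derivation:
Need t * 5 >= 5, so t >= 5/5.
Smallest integer t = ceil(5/5) = 1.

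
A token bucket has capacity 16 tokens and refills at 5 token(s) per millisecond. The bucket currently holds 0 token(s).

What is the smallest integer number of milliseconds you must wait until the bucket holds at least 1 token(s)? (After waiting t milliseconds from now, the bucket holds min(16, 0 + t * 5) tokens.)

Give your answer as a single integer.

Answer: 1

Derivation:
Need 0 + t * 5 >= 1, so t >= 1/5.
Smallest integer t = ceil(1/5) = 1.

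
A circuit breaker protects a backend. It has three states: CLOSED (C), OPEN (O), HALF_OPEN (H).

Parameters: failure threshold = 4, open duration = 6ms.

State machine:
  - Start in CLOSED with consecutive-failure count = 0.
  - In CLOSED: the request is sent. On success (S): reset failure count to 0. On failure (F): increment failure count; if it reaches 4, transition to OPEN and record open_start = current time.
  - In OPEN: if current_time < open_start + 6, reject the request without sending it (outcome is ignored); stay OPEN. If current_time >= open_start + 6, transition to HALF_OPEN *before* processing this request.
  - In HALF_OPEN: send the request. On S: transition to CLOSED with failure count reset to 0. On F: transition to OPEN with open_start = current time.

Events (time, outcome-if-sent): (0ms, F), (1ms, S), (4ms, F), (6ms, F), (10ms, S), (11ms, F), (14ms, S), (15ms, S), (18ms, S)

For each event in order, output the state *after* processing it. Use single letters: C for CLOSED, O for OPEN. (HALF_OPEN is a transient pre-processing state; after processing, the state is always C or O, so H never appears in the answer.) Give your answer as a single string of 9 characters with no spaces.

Answer: CCCCCCCCC

Derivation:
State after each event:
  event#1 t=0ms outcome=F: state=CLOSED
  event#2 t=1ms outcome=S: state=CLOSED
  event#3 t=4ms outcome=F: state=CLOSED
  event#4 t=6ms outcome=F: state=CLOSED
  event#5 t=10ms outcome=S: state=CLOSED
  event#6 t=11ms outcome=F: state=CLOSED
  event#7 t=14ms outcome=S: state=CLOSED
  event#8 t=15ms outcome=S: state=CLOSED
  event#9 t=18ms outcome=S: state=CLOSED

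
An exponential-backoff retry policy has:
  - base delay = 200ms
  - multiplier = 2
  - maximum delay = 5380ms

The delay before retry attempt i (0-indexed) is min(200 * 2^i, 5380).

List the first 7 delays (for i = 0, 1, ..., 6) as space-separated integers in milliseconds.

Answer: 200 400 800 1600 3200 5380 5380

Derivation:
Computing each delay:
  i=0: min(200*2^0, 5380) = 200
  i=1: min(200*2^1, 5380) = 400
  i=2: min(200*2^2, 5380) = 800
  i=3: min(200*2^3, 5380) = 1600
  i=4: min(200*2^4, 5380) = 3200
  i=5: min(200*2^5, 5380) = 5380
  i=6: min(200*2^6, 5380) = 5380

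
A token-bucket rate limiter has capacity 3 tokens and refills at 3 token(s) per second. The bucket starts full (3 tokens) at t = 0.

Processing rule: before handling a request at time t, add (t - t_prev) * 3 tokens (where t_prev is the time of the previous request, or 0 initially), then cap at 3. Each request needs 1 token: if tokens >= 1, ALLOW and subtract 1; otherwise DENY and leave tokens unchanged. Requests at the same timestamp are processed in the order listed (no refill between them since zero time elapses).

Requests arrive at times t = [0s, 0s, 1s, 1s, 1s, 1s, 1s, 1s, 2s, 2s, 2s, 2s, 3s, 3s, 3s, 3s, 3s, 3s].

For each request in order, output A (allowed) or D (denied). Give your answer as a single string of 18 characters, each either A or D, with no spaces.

Answer: AAAAADDDAAADAAADDD

Derivation:
Simulating step by step:
  req#1 t=0s: ALLOW
  req#2 t=0s: ALLOW
  req#3 t=1s: ALLOW
  req#4 t=1s: ALLOW
  req#5 t=1s: ALLOW
  req#6 t=1s: DENY
  req#7 t=1s: DENY
  req#8 t=1s: DENY
  req#9 t=2s: ALLOW
  req#10 t=2s: ALLOW
  req#11 t=2s: ALLOW
  req#12 t=2s: DENY
  req#13 t=3s: ALLOW
  req#14 t=3s: ALLOW
  req#15 t=3s: ALLOW
  req#16 t=3s: DENY
  req#17 t=3s: DENY
  req#18 t=3s: DENY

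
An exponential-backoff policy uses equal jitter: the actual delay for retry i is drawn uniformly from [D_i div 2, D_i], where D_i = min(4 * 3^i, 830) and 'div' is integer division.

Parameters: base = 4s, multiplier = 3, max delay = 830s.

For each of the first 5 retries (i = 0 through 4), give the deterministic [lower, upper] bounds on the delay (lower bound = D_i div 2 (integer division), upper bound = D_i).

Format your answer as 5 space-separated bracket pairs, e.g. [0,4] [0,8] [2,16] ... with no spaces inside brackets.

Answer: [2,4] [6,12] [18,36] [54,108] [162,324]

Derivation:
Computing bounds per retry:
  i=0: D_i=min(4*3^0,830)=4, bounds=[2,4]
  i=1: D_i=min(4*3^1,830)=12, bounds=[6,12]
  i=2: D_i=min(4*3^2,830)=36, bounds=[18,36]
  i=3: D_i=min(4*3^3,830)=108, bounds=[54,108]
  i=4: D_i=min(4*3^4,830)=324, bounds=[162,324]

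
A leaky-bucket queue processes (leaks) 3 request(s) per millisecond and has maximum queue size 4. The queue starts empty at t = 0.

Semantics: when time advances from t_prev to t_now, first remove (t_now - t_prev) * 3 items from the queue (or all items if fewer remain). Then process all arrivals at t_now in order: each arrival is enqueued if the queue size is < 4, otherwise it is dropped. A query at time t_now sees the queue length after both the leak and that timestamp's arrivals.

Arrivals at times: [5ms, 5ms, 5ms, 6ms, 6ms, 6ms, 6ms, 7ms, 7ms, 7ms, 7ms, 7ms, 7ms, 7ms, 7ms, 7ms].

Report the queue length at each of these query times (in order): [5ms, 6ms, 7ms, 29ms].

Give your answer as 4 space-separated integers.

Answer: 3 4 4 0

Derivation:
Queue lengths at query times:
  query t=5ms: backlog = 3
  query t=6ms: backlog = 4
  query t=7ms: backlog = 4
  query t=29ms: backlog = 0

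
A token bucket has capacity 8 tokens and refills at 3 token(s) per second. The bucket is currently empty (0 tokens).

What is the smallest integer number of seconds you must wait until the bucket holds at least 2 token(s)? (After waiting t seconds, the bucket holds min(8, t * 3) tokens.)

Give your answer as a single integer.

Answer: 1

Derivation:
Need t * 3 >= 2, so t >= 2/3.
Smallest integer t = ceil(2/3) = 1.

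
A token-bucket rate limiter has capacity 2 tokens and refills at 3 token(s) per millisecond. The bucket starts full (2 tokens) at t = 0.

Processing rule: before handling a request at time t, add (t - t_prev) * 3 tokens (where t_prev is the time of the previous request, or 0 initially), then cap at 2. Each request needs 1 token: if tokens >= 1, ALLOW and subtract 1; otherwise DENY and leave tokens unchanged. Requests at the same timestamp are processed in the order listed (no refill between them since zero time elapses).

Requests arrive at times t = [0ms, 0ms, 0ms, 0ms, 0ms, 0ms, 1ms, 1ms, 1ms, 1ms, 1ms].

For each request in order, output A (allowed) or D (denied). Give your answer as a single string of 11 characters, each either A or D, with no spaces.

Answer: AADDDDAADDD

Derivation:
Simulating step by step:
  req#1 t=0ms: ALLOW
  req#2 t=0ms: ALLOW
  req#3 t=0ms: DENY
  req#4 t=0ms: DENY
  req#5 t=0ms: DENY
  req#6 t=0ms: DENY
  req#7 t=1ms: ALLOW
  req#8 t=1ms: ALLOW
  req#9 t=1ms: DENY
  req#10 t=1ms: DENY
  req#11 t=1ms: DENY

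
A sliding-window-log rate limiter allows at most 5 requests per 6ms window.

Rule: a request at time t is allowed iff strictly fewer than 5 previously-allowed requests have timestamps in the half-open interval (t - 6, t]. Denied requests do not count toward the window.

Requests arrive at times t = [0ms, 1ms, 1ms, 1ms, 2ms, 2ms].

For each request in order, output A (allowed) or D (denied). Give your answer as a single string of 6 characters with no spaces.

Tracking allowed requests in the window:
  req#1 t=0ms: ALLOW
  req#2 t=1ms: ALLOW
  req#3 t=1ms: ALLOW
  req#4 t=1ms: ALLOW
  req#5 t=2ms: ALLOW
  req#6 t=2ms: DENY

Answer: AAAAAD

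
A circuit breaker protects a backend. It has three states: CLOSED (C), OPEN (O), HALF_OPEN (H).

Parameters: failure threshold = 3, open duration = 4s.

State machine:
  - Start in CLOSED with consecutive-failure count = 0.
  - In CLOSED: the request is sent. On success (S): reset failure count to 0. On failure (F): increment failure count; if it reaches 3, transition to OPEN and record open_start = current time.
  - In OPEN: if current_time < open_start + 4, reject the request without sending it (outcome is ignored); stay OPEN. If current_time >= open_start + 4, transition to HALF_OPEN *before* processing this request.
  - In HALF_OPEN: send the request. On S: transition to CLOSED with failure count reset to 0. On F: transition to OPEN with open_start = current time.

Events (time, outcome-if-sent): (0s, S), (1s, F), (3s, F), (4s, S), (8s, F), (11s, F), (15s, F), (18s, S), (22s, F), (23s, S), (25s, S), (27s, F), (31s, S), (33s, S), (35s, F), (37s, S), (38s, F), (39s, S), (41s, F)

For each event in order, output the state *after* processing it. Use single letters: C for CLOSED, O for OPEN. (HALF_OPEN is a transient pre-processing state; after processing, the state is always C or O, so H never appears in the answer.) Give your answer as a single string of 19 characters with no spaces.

Answer: CCCCCCOOOOOOCCCCCCC

Derivation:
State after each event:
  event#1 t=0s outcome=S: state=CLOSED
  event#2 t=1s outcome=F: state=CLOSED
  event#3 t=3s outcome=F: state=CLOSED
  event#4 t=4s outcome=S: state=CLOSED
  event#5 t=8s outcome=F: state=CLOSED
  event#6 t=11s outcome=F: state=CLOSED
  event#7 t=15s outcome=F: state=OPEN
  event#8 t=18s outcome=S: state=OPEN
  event#9 t=22s outcome=F: state=OPEN
  event#10 t=23s outcome=S: state=OPEN
  event#11 t=25s outcome=S: state=OPEN
  event#12 t=27s outcome=F: state=OPEN
  event#13 t=31s outcome=S: state=CLOSED
  event#14 t=33s outcome=S: state=CLOSED
  event#15 t=35s outcome=F: state=CLOSED
  event#16 t=37s outcome=S: state=CLOSED
  event#17 t=38s outcome=F: state=CLOSED
  event#18 t=39s outcome=S: state=CLOSED
  event#19 t=41s outcome=F: state=CLOSED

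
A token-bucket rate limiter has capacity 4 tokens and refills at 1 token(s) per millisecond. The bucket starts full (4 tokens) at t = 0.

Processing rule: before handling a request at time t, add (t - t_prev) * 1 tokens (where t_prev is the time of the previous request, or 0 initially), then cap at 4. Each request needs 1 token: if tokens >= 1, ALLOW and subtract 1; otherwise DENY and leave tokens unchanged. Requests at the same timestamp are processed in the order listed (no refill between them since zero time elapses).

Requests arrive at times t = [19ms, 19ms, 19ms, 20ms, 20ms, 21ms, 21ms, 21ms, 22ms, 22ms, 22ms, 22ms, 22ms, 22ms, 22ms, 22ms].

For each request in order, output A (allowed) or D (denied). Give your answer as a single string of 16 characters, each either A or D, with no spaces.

Simulating step by step:
  req#1 t=19ms: ALLOW
  req#2 t=19ms: ALLOW
  req#3 t=19ms: ALLOW
  req#4 t=20ms: ALLOW
  req#5 t=20ms: ALLOW
  req#6 t=21ms: ALLOW
  req#7 t=21ms: DENY
  req#8 t=21ms: DENY
  req#9 t=22ms: ALLOW
  req#10 t=22ms: DENY
  req#11 t=22ms: DENY
  req#12 t=22ms: DENY
  req#13 t=22ms: DENY
  req#14 t=22ms: DENY
  req#15 t=22ms: DENY
  req#16 t=22ms: DENY

Answer: AAAAAADDADDDDDDD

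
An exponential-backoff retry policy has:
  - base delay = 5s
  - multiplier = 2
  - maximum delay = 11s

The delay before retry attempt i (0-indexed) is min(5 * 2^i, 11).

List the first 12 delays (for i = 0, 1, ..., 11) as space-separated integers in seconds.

Computing each delay:
  i=0: min(5*2^0, 11) = 5
  i=1: min(5*2^1, 11) = 10
  i=2: min(5*2^2, 11) = 11
  i=3: min(5*2^3, 11) = 11
  i=4: min(5*2^4, 11) = 11
  i=5: min(5*2^5, 11) = 11
  i=6: min(5*2^6, 11) = 11
  i=7: min(5*2^7, 11) = 11
  i=8: min(5*2^8, 11) = 11
  i=9: min(5*2^9, 11) = 11
  i=10: min(5*2^10, 11) = 11
  i=11: min(5*2^11, 11) = 11

Answer: 5 10 11 11 11 11 11 11 11 11 11 11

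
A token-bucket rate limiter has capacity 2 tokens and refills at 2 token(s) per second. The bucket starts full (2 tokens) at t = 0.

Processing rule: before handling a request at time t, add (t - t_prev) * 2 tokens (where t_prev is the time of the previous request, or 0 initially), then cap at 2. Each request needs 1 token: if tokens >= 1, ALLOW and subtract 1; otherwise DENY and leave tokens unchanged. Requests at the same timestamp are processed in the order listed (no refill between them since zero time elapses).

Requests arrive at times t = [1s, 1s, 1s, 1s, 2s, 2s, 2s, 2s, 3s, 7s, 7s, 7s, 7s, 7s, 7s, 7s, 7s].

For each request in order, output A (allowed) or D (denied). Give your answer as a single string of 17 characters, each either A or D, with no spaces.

Simulating step by step:
  req#1 t=1s: ALLOW
  req#2 t=1s: ALLOW
  req#3 t=1s: DENY
  req#4 t=1s: DENY
  req#5 t=2s: ALLOW
  req#6 t=2s: ALLOW
  req#7 t=2s: DENY
  req#8 t=2s: DENY
  req#9 t=3s: ALLOW
  req#10 t=7s: ALLOW
  req#11 t=7s: ALLOW
  req#12 t=7s: DENY
  req#13 t=7s: DENY
  req#14 t=7s: DENY
  req#15 t=7s: DENY
  req#16 t=7s: DENY
  req#17 t=7s: DENY

Answer: AADDAADDAAADDDDDD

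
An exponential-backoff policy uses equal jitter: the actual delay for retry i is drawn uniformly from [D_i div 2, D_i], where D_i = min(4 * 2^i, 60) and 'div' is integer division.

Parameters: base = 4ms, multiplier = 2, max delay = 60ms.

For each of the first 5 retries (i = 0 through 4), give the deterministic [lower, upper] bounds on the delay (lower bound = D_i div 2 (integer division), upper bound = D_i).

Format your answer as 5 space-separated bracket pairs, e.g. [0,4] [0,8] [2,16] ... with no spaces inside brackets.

Answer: [2,4] [4,8] [8,16] [16,32] [30,60]

Derivation:
Computing bounds per retry:
  i=0: D_i=min(4*2^0,60)=4, bounds=[2,4]
  i=1: D_i=min(4*2^1,60)=8, bounds=[4,8]
  i=2: D_i=min(4*2^2,60)=16, bounds=[8,16]
  i=3: D_i=min(4*2^3,60)=32, bounds=[16,32]
  i=4: D_i=min(4*2^4,60)=60, bounds=[30,60]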